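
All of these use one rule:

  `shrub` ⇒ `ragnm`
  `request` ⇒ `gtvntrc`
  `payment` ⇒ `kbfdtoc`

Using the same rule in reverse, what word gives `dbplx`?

magic

This is an affine cipher: with a=0,…,z=25, each position x becomes (11x+1) mod 26.
Reversing it on dbplx: d(3)→19·(3−1)≡12=m; b(1)→19·(1−1)≡0=a; p(15)→19·(15−1)≡6=g; l(11)→19·(11−1)≡8=i; x(23)→19·(23−1)≡2=c (all mod 26).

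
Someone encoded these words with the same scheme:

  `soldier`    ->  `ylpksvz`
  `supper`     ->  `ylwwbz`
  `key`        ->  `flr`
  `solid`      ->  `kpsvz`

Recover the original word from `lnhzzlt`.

The output letters match the input read backwards, each shifted +7: soldier reversed is reidlos. Two steps: reverse the string, then apply a Caesar shift of +7.
Reversing it on lnhzzlt: shift back: l−7=e, n−7=g, h−7=a, z−7=s, z−7=s, l−7=e, t−7=m → egassem; then reverse → message.

message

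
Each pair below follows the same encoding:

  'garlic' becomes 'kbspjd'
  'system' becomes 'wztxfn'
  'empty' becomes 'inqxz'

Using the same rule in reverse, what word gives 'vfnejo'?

remain

Shifts by position in garlic: pos 0: g→k (+4), pos 1: a→b (+1), pos 2: r→s (+1), pos 3: l→p (+4), pos 4: i→j (+1), pos 5: c→d (+1) — repeating every 3. It's a Vigenère-style cipher with numeric key [4,1,1]: position i shifts by key[i mod 3].
Decoding vfnejo: v−4=r, f−1=e, n−1=m, e−4=a, j−1=i, o−1=n.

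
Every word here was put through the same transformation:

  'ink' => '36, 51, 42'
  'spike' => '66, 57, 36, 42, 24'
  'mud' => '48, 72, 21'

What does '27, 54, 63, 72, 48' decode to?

forum

Each letter becomes 3×(its alphabet position, a=1..z=26) + 9.
Decoding 27, 54, 63, 72, 48: 27→(27−9)÷3=6=f, 54→(54−9)÷3=15=o, 63→(63−9)÷3=18=r, 72→(72−9)÷3=21=u, 48→(48−9)÷3=13=m.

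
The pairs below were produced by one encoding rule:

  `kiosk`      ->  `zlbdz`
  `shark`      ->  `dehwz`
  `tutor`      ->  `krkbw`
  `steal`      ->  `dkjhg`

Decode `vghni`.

clamp

k(10)→z(25) and i(8)→l(11) fit y≡7x+7 (mod 26); the inverse of 7 mod 26 is 15. This is an affine cipher: with a=0,…,z=25, each position x becomes (7x+7) mod 26.
Undoing it on vghni: v(21)→15·(21−7)≡2=c; g(6)→15·(6−7)≡11=l; h(7)→15·(7−7)≡0=a; n(13)→15·(13−7)≡12=m; i(8)→15·(8−7)≡15=p (all mod 26).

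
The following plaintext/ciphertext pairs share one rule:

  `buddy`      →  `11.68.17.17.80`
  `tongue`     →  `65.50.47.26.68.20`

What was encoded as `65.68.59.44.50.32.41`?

Each letter becomes 3×(its alphabet position, a=1..z=26) + 5.
Decoding 65.68.59.44.50.32.41: 65→(65−5)÷3=20=t, 68→(68−5)÷3=21=u, 59→(59−5)÷3=18=r, 44→(44−5)÷3=13=m, 50→(50−5)÷3=15=o, 32→(32−5)÷3=9=i, 41→(41−5)÷3=12=l.

turmoil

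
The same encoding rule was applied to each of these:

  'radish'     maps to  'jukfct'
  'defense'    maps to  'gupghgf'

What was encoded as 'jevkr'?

The output letters match the input read backwards, each shifted +2: radish reversed is hsidar. Two steps: reverse the string, then apply a Caesar shift of +2.
Reversing it on jevkr: shift back: j−2=h, e−2=c, v−2=t, k−2=i, r−2=p → hctip; then reverse → pitch.

pitch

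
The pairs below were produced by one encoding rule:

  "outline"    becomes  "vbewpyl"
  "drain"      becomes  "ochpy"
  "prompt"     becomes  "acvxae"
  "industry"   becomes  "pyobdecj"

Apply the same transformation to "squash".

The shift depends on letter class: consonant t→e is +11, but vowel o→v is +7. The rule splits by letter class: vowels +7, consonants +11.
On squash: s(cons)+11=d, q(cons)+11=b, u(vowel)+7=b, a(vowel)+7=h, s(cons)+11=d, h(cons)+11=s.

dbbhds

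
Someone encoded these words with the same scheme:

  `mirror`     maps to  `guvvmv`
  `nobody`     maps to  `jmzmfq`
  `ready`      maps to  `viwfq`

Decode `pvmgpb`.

m(12)→g(6) and i(8)→u(20) fit y≡3x+22 (mod 26); the inverse of 3 mod 26 is 9. Treating letters as 0–25, the rule is x ↦ 3x + 22 (mod 26).
Reversing it on pvmgpb: p(15)→9·(15−22)≡15=p; v(21)→9·(21−22)≡17=r; m(12)→9·(12−22)≡14=o; g(6)→9·(6−22)≡12=m; p(15)→9·(15−22)≡15=p; b(1)→9·(1−22)≡19=t (all mod 26).

prompt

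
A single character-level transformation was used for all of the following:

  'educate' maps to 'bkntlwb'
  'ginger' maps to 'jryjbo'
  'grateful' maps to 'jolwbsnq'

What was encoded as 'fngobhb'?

supreme

e(4)→b(1) and d(3)→k(10) fit y≡17x+11 (mod 26); the inverse of 17 mod 26 is 23. Each letter's alphabet position (a=0..z=25) is mapped through 17·x+11 mod 26 — an affine cipher.
Undoing it on fngobhb: f(5)→23·(5−11)≡18=s; n(13)→23·(13−11)≡20=u; g(6)→23·(6−11)≡15=p; o(14)→23·(14−11)≡17=r; b(1)→23·(1−11)≡4=e; h(7)→23·(7−11)≡12=m; b(1)→23·(1−11)≡4=e (all mod 26).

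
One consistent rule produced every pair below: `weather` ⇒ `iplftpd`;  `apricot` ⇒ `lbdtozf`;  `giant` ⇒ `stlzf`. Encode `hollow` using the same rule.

The shift depends on letter class: consonant w→i is +12, but vowel e→p is +11. Vowels shift forward by 11 and consonants shift forward by 12.
Applying it to hollow: h(cons)+12=t, o(vowel)+11=z, l(cons)+12=x, l(cons)+12=x, o(vowel)+11=z, w(cons)+12=i.

tzxxzi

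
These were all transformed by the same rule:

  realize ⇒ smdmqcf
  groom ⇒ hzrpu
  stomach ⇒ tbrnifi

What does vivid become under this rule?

wqyjl

Shifts by position in realize: pos 0: r→s (+1), pos 1: e→m (+8), pos 2: a→d (+3), pos 3: l→m (+1), pos 4: i→q (+8), pos 5: z→c (+3) — repeating every 3. A repeating key of period 3 is used — shifts +1, +8, +3 over and over.
On vivid: v+1=w, i+8=q, v+3=y, i+1=j, d+8=l.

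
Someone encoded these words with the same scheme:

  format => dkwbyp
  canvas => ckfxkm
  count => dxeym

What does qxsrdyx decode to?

The output letters match the input read backwards, each shifted +10: format reversed is tamrof. Two steps: reverse the string, then apply a Caesar shift of +10.
Reversing it on qxsrdyx: shift back: q−10=g, x−10=n, s−10=i, r−10=h, d−10=t, y−10=o, x−10=n → gnihton; then reverse → nothing.

nothing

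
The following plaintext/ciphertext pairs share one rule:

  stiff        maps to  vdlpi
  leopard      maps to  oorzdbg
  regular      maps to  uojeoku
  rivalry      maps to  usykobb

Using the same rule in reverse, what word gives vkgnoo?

saddle

Shifts by position in stiff: pos 0: s→v (+3), pos 1: t→d (+10), pos 2: i→l (+3), pos 3: f→p (+10) — repeating every 2. It's a Vigenère-style cipher with numeric key [3,10]: position i shifts by key[i mod 2].
Undoing it on vkgnoo: v−3=s, k−10=a, g−3=d, n−10=d, o−3=l, o−10=e.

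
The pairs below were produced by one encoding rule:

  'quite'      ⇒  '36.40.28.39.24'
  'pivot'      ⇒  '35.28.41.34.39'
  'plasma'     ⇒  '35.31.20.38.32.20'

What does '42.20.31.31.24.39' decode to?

The number is (letter's place in the alphabet, a=1) + 19.
Undoing it on 42.20.31.31.24.39: 42→(42−19)÷1=23=w, 20→(20−19)÷1=1=a, 31→(31−19)÷1=12=l, 31→(31−19)÷1=12=l, 24→(24−19)÷1=5=e, 39→(39−19)÷1=20=t.

wallet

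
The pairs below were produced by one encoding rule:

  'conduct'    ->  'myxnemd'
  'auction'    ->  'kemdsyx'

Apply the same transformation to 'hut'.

Compare letters: c→m is +10, o→y is +10, n→x is +10 — a constant shift. Every letter moves 10 places later in the alphabet, wrapping around z→a.
For hut: h+10=r, u+10=e, t+10=d.

red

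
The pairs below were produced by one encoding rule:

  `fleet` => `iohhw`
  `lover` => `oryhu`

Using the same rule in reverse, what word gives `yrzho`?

vowel

Compare letters: f→i is +3, l→o is +3, e→h is +3 — a constant shift. Every letter moves 3 places later in the alphabet, wrapping around z→a.
Decoding yrzho: y−3=v, r−3=o, z−3=w, h−3=e, o−3=l.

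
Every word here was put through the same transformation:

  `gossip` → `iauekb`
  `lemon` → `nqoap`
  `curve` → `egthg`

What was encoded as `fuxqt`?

diver

A repeating key of period 2 is used — shifts +2, +12 over and over.
Undoing it on fuxqt: f−2=d, u−12=i, x−2=v, q−12=e, t−2=r.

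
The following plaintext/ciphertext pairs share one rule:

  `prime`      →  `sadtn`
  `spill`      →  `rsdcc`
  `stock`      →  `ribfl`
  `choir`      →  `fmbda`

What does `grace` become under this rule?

vaxfn

p(15)→s(18) and r(17)→a(0) fit y≡17x+23 (mod 26); the inverse of 17 mod 26 is 23. Each letter's alphabet position (a=0..z=25) is mapped through 17·x+23 mod 26 — an affine cipher.
On grace: g(6)→17·6+23≡21=v; r(17)→17·17+23≡0=a; a(0)→17·0+23≡23=x; c(2)→17·2+23≡5=f; e(4)→17·4+23≡13=n (all mod 26).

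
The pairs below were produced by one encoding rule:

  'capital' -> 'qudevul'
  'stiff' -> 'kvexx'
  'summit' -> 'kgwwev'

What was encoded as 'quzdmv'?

carpet

c(2)→q(16) and a(0)→u(20) fit y≡11x+20 (mod 26); the inverse of 11 mod 26 is 19. Treating letters as 0–25, the rule is x ↦ 11x + 20 (mod 26).
Undoing it on quzdmv: q(16)→19·(16−20)≡2=c; u(20)→19·(20−20)≡0=a; z(25)→19·(25−20)≡17=r; d(3)→19·(3−20)≡15=p; m(12)→19·(12−20)≡4=e; v(21)→19·(21−20)≡19=t (all mod 26).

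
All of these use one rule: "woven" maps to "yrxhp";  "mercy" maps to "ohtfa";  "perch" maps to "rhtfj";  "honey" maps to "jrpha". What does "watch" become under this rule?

ydvfj

Shifts by position in woven: pos 0: w→y (+2), pos 1: o→r (+3), pos 2: v→x (+2), pos 3: e→h (+3) — repeating every 2. A repeating key of period 2 is used — shifts +2, +3 over and over.
On watch: w+2=y, a+3=d, t+2=v, c+3=f, h+2=j.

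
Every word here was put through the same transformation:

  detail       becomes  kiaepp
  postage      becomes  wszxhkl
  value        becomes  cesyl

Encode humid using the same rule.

oytmk

Shifts by position in detail: pos 0: d→k (+7), pos 1: e→i (+4), pos 2: t→a (+7), pos 3: a→e (+4) — repeating every 2. It's a Vigenère-style cipher with numeric key [7,4]: position i shifts by key[i mod 2].
Applying it to humid: h+7=o, u+4=y, m+7=t, i+4=m, d+7=k.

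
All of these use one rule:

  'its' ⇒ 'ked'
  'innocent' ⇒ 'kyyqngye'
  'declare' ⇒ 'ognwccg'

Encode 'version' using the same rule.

ggcdkqy

The shift depends on letter class: consonant t→e is +11, but vowel i→k is +2. Two shifts are in play — +2 for a/e/i/o/u, +11 for every other letter.
Applying it to version: v(cons)+11=g, e(vowel)+2=g, r(cons)+11=c, s(cons)+11=d, i(vowel)+2=k, o(vowel)+2=q, n(cons)+11=y.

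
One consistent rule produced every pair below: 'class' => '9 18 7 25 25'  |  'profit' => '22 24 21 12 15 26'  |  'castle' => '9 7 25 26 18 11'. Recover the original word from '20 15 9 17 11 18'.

nickel

c is letter #3 and maps to 9: an offset of 6. Each letter is replaced by its alphabet position (a=1..z=26) + 6.
Undoing it on 20 15 9 17 11 18: 20→(20−6)÷1=14=n, 15→(15−6)÷1=9=i, 9→(9−6)÷1=3=c, 17→(17−6)÷1=11=k, 11→(11−6)÷1=5=e, 18→(18−6)÷1=12=l.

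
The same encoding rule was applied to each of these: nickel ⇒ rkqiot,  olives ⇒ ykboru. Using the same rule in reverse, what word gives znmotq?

The output letters match the input read backwards, each shifted +6: nickel reversed is lekcin. Two steps: reverse the string, then apply a Caesar shift of +6.
Decoding znmotq: shift back: z−6=t, n−6=h, m−6=g, o−6=i, t−6=n, q−6=k → thgink; then reverse → knight.

knight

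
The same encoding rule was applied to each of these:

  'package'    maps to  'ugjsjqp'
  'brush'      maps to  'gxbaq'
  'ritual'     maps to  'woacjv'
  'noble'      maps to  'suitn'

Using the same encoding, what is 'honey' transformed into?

The shift increases by 1 at each position, starting from +5: 5, 6, 7, ….
Applying it to honey: h+5=m, o+6=u, n+7=u, e+8=m, y+9=h.

muumh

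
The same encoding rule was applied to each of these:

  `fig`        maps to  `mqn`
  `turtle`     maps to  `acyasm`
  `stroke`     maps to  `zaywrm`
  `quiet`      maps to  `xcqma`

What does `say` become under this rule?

zif

The shift depends on letter class: consonant f→m is +7, but vowel i→q is +8. Vowels shift forward by 8 and consonants shift forward by 7.
On say: s(cons)+7=z, a(vowel)+8=i, y(cons)+7=f.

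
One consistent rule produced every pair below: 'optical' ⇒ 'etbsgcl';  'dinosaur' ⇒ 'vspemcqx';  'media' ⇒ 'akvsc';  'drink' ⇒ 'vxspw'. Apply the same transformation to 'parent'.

tcxkpb

o(14)→e(4) and p(15)→t(19) fit y≡15x+2 (mod 26); the inverse of 15 mod 26 is 7. Treating letters as 0–25, the rule is x ↦ 15x + 2 (mod 26).
Applying it to parent: p(15)→15·15+2≡19=t; a(0)→15·0+2≡2=c; r(17)→15·17+2≡23=x; e(4)→15·4+2≡10=k; n(13)→15·13+2≡15=p; t(19)→15·19+2≡1=b (all mod 26).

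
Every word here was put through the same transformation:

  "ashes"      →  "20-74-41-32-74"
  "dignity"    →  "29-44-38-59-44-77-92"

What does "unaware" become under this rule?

a(#1)→20 and s(#19)→74: differences scale by 3, so n = 3·pos + 17. Each letter becomes 3×(its alphabet position, a=1..z=26) + 17.
On unaware: u=21→80, n=14→59, a=1→20, w=23→86, a=1→20, r=18→71, e=5→32.

80-59-20-86-20-71-32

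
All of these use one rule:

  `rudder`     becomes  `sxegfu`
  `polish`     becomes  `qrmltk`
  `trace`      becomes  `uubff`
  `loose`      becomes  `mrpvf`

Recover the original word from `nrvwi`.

mouth

Shifts by position in rudder: pos 0: r→s (+1), pos 1: u→x (+3), pos 2: d→e (+1), pos 3: d→g (+3) — repeating every 2. It's a Vigenère-style cipher with numeric key [1,3]: position i shifts by key[i mod 2].
Decoding nrvwi: n−1=m, r−3=o, v−1=u, w−3=t, i−1=h.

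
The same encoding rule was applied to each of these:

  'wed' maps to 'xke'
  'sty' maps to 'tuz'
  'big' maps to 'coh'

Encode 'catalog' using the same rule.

The shift depends on letter class: consonant w→x is +1, but vowel e→k is +6. The rule splits by letter class: vowels +6, consonants +1.
On catalog: c(cons)+1=d, a(vowel)+6=g, t(cons)+1=u, a(vowel)+6=g, l(cons)+1=m, o(vowel)+6=u, g(cons)+1=h.

dgugmuh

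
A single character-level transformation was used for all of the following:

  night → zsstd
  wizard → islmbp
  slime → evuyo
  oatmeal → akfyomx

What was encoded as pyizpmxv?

downfall

Shifts by position in night: pos 0: n→z (+12), pos 1: i→s (+10), pos 2: g→s (+12), pos 3: h→t (+12), pos 4: t→d (+10) — repeating every 3. A repeating key of period 3 is used — shifts +12, +10, +12 over and over.
Decoding pyizpmxv: p−12=d, y−10=o, i−12=w, z−12=n, p−10=f, m−12=a, x−12=l, v−10=l.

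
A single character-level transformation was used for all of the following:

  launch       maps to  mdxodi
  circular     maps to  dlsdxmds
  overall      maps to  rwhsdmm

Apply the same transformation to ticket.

uldlhu

The shift depends on letter class: consonant l→m is +1, but vowel a→d is +3. The rule splits by letter class: vowels +3, consonants +1.
On ticket: t(cons)+1=u, i(vowel)+3=l, c(cons)+1=d, k(cons)+1=l, e(vowel)+3=h, t(cons)+1=u.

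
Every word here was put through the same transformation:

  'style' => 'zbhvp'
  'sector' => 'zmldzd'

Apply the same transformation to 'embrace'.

In style: s→z is +7, t→b is +8, y→h is +9, l→v is +10 — the shift increases by 1 each position. Each letter shifts forward by (position + 7), i.e. 7, 8, 9, … — the shift grows by one for each successive letter.
On embrace: e+7=l, m+8=u, b+9=k, r+10=b, a+11=l, c+12=o, e+13=r.

lukblor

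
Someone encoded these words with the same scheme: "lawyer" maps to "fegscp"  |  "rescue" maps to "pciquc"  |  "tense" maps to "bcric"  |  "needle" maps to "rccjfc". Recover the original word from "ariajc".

inside

l(11)→f(5) and a(0)→e(4) fit y≡19x+4 (mod 26); the inverse of 19 mod 26 is 11. This is an affine cipher: with a=0,…,z=25, each position x becomes (19x+4) mod 26.
Undoing it on ariajc: a(0)→11·(0−4)≡8=i; r(17)→11·(17−4)≡13=n; i(8)→11·(8−4)≡18=s; a(0)→11·(0−4)≡8=i; j(9)→11·(9−4)≡3=d; c(2)→11·(2−4)≡4=e (all mod 26).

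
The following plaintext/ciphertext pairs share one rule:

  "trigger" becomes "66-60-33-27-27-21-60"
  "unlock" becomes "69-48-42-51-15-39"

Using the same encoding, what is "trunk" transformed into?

t(#20)→66 and r(#18)→60: differences scale by 3, so n = 3·pos + 6. Each letter becomes 3×(its alphabet position, a=1..z=26) + 6.
For trunk: t=20→66, r=18→60, u=21→69, n=14→48, k=11→39.

66-60-69-48-39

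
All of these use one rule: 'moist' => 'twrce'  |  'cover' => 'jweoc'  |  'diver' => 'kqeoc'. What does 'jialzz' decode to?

carbon

In moist: m→t is +7, o→w is +8, i→r is +9, s→c is +10 — the shift increases by 1 each position. The shift increases by 1 at each position, starting from +7: 7, 8, 9, ….
Decoding jialzz: j−7=c, i−8=a, a−9=r, l−10=b, z−11=o, z−12=n.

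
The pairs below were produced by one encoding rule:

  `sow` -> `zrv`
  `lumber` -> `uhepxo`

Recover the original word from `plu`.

Read the word backwards and shift each letter +3.
Decoding plu: shift back: p−3=m, l−3=i, u−3=r → mir; then reverse → rim.

rim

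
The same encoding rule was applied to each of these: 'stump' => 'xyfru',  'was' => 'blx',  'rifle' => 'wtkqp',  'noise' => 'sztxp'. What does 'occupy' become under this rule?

zhhfud

The rule splits by letter class: vowels +11, consonants +5.
On occupy: o(vowel)+11=z, c(cons)+5=h, c(cons)+5=h, u(vowel)+11=f, p(cons)+5=u, y(cons)+5=d.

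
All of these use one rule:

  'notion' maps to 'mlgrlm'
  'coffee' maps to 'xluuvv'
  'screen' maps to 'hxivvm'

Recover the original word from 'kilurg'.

Each pair mirrors across the alphabet (n↔m, o↔l, t↔g): positions sum to 25. Letters are reflected about the middle of the alphabet (position → 25−position): Atbash.
Reversing it on kilurg: k↔p, i↔r, l↔o, u↔f, r↔i, g↔t.

profit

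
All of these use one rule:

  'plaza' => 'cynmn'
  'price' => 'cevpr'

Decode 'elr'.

Compare letters: p→c is +13, l→y is +13, a→n is +13 — a constant shift. Each letter is shifted forward by 13 in the alphabet (a Caesar shift of +13).
Reversing it on elr: e−13=r, l−13=y, r−13=e.

rye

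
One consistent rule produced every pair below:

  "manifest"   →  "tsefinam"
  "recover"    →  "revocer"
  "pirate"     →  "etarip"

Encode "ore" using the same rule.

The output letters match the input read backwards: manifest reversed is tsefinam. The word is simply reversed.
On ore: reverse → ero.

ero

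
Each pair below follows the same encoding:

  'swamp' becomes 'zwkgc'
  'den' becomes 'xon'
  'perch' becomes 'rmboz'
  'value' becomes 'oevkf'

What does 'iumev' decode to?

The output letters match the input read backwards, each shifted +10: swamp reversed is pmaws. The word is reversed, then every letter is shifted forward by 10.
Undoing it on iumev: shift back: i−10=y, u−10=k, m−10=c, e−10=u, v−10=l → ykcul; then reverse → lucky.

lucky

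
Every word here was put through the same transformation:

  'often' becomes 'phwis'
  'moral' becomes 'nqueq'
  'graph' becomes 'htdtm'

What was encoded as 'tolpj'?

smile

In often: o→p is +1, f→h is +2, t→w is +3, e→i is +4 — the shift increases by 1 each position. The shift increases by 1 at each position, starting from +1: 1, 2, 3, ….
Undoing it on tolpj: t−1=s, o−2=m, l−3=i, p−4=l, j−5=e.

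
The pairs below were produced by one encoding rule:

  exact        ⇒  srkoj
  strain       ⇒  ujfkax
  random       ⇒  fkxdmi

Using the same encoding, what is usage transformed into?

This is an affine cipher: with a=0,…,z=25, each position x becomes (15x+10) mod 26.
Applying it to usage: u(20)→15·20+10≡24=y; s(18)→15·18+10≡20=u; a(0)→15·0+10≡10=k; g(6)→15·6+10≡22=w; e(4)→15·4+10≡18=s (all mod 26).

yukws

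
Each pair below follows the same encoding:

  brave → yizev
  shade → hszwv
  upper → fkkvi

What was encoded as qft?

Each pair mirrors across the alphabet (b↔y, r↔i, a↔z): positions sum to 25. Letters are reflected about the middle of the alphabet (position → 25−position): Atbash.
Undoing it on qft: q↔j, f↔u, t↔g.

jug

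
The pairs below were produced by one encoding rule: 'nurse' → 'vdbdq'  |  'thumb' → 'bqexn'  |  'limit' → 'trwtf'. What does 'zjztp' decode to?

rapid

In nurse: n→v is +8, u→d is +9, r→b is +10, s→d is +11 — the shift increases by 1 each position. The shift increases by 1 at each position, starting from +8: 8, 9, 10, ….
Decoding zjztp: z−8=r, j−9=a, z−10=p, t−11=i, p−12=d.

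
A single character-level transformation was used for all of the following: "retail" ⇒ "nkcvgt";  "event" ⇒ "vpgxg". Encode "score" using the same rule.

The output letters match the input read backwards, each shifted +2: retail reversed is liater. Two steps: reverse the string, then apply a Caesar shift of +2.
For score: reverse → erocs; then shift: e+2=g, r+2=t, o+2=q, c+2=e, s+2=u.

gtqeu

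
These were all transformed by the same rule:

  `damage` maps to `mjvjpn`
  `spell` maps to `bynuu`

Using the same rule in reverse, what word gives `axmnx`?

rodeo

Compare letters: d→m is +9, a→j is +9, m→v is +9 — a constant shift. This is a Caesar cipher with shift 9.
Undoing it on axmnx: a−9=r, x−9=o, m−9=d, n−9=e, x−9=o.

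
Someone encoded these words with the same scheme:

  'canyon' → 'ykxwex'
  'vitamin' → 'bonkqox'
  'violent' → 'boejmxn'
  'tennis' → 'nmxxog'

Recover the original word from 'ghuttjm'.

c(2)→y(24) and a(0)→k(10) fit y≡7x+10 (mod 26); the inverse of 7 mod 26 is 15. Each letter's alphabet position (a=0..z=25) is mapped through 7·x+10 mod 26 — an affine cipher.
Decoding ghuttjm: g(6)→15·(6−10)≡18=s; h(7)→15·(7−10)≡7=h; u(20)→15·(20−10)≡20=u; t(19)→15·(19−10)≡5=f; t(19)→15·(19−10)≡5=f; j(9)→15·(9−10)≡11=l; m(12)→15·(12−10)≡4=e (all mod 26).

shuffle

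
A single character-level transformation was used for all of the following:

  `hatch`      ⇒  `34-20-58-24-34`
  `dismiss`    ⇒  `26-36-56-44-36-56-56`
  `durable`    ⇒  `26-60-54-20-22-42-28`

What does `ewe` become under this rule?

28-64-28

h(#8)→34 and a(#1)→20: differences scale by 2, so n = 2·pos + 18. Each letter becomes 2×(its alphabet position, a=1..z=26) + 18.
For ewe: e=5→28, w=23→64, e=5→28.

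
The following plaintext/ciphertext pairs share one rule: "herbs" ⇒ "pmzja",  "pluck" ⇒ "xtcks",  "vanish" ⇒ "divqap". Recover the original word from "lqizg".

diary

Compare letters: h→p is +8, e→m is +8, r→z is +8 — a constant shift. This is a Caesar cipher with shift 8.
Decoding lqizg: l−8=d, q−8=i, i−8=a, z−8=r, g−8=y.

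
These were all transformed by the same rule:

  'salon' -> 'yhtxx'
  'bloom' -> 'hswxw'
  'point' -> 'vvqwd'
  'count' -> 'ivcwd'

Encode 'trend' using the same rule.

zymwn

In salon: s→y is +6, a→h is +7, l→t is +8, o→x is +9 — the shift increases by 1 each position. Letter i (0-indexed) is shifted by i+6, so successive shifts are 6, 7, 8, ….
Applying it to trend: t+6=z, r+7=y, e+8=m, n+9=w, d+10=n.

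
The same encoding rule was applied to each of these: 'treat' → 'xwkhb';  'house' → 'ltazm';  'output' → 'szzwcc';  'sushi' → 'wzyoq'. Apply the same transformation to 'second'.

wjivvm

In treat: t→x is +4, r→w is +5, e→k is +6, a→h is +7 — the shift increases by 1 each position. Letter i (0-indexed) is shifted by i+4, so successive shifts are 4, 5, 6, ….
On second: s+4=w, e+5=j, c+6=i, o+7=v, n+8=v, d+9=m.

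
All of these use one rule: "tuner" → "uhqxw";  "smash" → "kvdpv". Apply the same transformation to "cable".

hoedf

The output letters match the input read backwards, each shifted +3: tuner reversed is renut. Read the word backwards and shift each letter +3.
On cable: reverse → elbac; then shift: e+3=h, l+3=o, b+3=e, a+3=d, c+3=f.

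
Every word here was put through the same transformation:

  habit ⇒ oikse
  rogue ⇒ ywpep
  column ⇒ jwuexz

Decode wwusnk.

Letter i (0-indexed) is shifted by i+7, so successive shifts are 7, 8, 9, ….
Undoing it on wwusnk: w−7=p, w−8=o, u−9=l, s−10=i, n−11=c, k−12=y.

policy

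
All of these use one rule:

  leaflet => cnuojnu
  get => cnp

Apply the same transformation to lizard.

The output letters match the input read backwards, each shifted +9: leaflet reversed is telfael. The word is reversed, then every letter is shifted forward by 9.
Applying it to lizard: reverse → drazil; then shift: d+9=m, r+9=a, a+9=j, z+9=i, i+9=r, l+9=u.

majiru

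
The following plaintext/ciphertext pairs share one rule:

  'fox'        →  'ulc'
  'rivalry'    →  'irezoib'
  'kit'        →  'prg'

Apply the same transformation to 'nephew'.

Each pair mirrors across the alphabet (f↔u, o↔l, x↔c): positions sum to 25. This is the alphabet-reversal cipher (Atbash): a becomes z, b becomes y, etc.
On nephew: n↔m, e↔v, p↔k, h↔s, e↔v, w↔d.

mvksvd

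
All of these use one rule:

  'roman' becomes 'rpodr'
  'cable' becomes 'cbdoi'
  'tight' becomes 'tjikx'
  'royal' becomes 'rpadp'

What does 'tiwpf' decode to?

In roman: r→r is +0, o→p is +1, m→o is +2, a→d is +3 — the shift increases by 1 each position. Each letter shifts forward by its position index (0, 1, 2, …) — the shift grows by one for each successive letter.
Undoing it on tiwpf: t−0=t, i−1=h, w−2=u, p−3=m, f−4=b.

thumb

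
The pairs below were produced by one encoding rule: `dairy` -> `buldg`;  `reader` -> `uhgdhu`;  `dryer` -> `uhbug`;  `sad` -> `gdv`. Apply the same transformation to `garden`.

The output letters match the input read backwards, each shifted +3: dairy reversed is yriad. Read the word backwards and shift each letter +3.
On garden: reverse → nedrag; then shift: n+3=q, e+3=h, d+3=g, r+3=u, a+3=d, g+3=j.

qhgudj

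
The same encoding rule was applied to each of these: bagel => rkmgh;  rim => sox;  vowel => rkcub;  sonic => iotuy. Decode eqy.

sky

The word is reversed, then every letter is shifted forward by 6.
Reversing it on eqy: shift back: e−6=y, q−6=k, y−6=s → yks; then reverse → sky.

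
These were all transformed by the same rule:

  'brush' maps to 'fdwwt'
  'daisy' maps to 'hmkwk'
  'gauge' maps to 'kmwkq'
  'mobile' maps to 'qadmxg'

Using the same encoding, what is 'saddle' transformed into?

wmfhxg

A repeating key of period 3 is used — shifts +4, +12, +2 over and over.
For saddle: s+4=w, a+12=m, d+2=f, d+4=h, l+12=x, e+2=g.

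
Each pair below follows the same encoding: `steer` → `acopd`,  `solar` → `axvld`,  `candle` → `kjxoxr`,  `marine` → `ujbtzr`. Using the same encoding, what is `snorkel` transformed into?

In steer: s→a is +8, t→c is +9, e→o is +10, e→p is +11 — the shift increases by 1 each position. The shift increases by 1 at each position, starting from +8: 8, 9, 10, ….
On snorkel: s+8=a, n+9=w, o+10=y, r+11=c, k+12=w, e+13=r, l+14=z.

awycwrz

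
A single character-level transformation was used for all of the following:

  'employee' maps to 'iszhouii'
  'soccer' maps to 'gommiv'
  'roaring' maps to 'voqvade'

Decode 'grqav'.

stair

e(4)→i(8) and m(12)→s(18) fit y≡11x+16 (mod 26); the inverse of 11 mod 26 is 19. Each letter's alphabet position (a=0..z=25) is mapped through 11·x+16 mod 26 — an affine cipher.
Decoding grqav: g(6)→19·(6−16)≡18=s; r(17)→19·(17−16)≡19=t; q(16)→19·(16−16)≡0=a; a(0)→19·(0−16)≡8=i; v(21)→19·(21−16)≡17=r (all mod 26).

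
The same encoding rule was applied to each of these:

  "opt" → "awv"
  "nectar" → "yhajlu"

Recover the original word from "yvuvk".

donor

The output letters match the input read backwards, each shifted +7: opt reversed is tpo. Two steps: reverse the string, then apply a Caesar shift of +7.
Undoing it on yvuvk: shift back: y−7=r, v−7=o, u−7=n, v−7=o, k−7=d → ronod; then reverse → donor.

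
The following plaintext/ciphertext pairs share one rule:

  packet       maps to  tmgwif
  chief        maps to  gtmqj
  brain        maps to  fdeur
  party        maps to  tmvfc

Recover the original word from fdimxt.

A repeating key of period 2 is used — shifts +4, +12 over and over.
Undoing it on fdimxt: f−4=b, d−12=r, i−4=e, m−12=a, x−4=t, t−12=h.

breath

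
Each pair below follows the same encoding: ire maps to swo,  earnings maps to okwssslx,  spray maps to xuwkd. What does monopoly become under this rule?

rysyuyqd

The shift depends on letter class: consonant r→w is +5, but vowel i→s is +10. Two shifts are in play — +10 for a/e/i/o/u, +5 for every other letter.
For monopoly: m(cons)+5=r, o(vowel)+10=y, n(cons)+5=s, o(vowel)+10=y, p(cons)+5=u, o(vowel)+10=y, l(cons)+5=q, y(cons)+5=d.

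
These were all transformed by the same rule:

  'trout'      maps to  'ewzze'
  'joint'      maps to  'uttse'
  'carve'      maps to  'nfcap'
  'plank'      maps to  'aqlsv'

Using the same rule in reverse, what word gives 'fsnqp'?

Shifts by position in trout: pos 0: t→e (+11), pos 1: r→w (+5), pos 2: o→z (+11), pos 3: u→z (+5) — repeating every 2. It's a Vigenère-style cipher with numeric key [11,5]: position i shifts by key[i mod 2].
Reversing it on fsnqp: f−11=u, s−5=n, n−11=c, q−5=l, p−11=e.

uncle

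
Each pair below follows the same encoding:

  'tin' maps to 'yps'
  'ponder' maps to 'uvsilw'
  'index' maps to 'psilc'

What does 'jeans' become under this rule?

olhsx

The shift depends on letter class: consonant t→y is +5, but vowel i→p is +7. Vowels shift forward by 7 and consonants shift forward by 5.
For jeans: j(cons)+5=o, e(vowel)+7=l, a(vowel)+7=h, n(cons)+5=s, s(cons)+5=x.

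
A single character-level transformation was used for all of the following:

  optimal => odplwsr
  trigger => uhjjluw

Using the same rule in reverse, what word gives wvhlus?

The output letters match the input read backwards, each shifted +3: optimal reversed is lamitpo. Read the word backwards and shift each letter +3.
Decoding wvhlus: shift back: w−3=t, v−3=s, h−3=e, l−3=i, u−3=r, s−3=p → tseirp; then reverse → priest.

priest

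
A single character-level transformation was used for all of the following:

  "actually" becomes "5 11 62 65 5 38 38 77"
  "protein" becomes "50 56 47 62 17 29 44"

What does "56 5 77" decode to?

ray

a(#1)→5 and c(#3)→11: differences scale by 3, so n = 3·pos + 2. The formula is n = 3×(alphabet index, a=1) + 2.
Reversing it on 56 5 77: 56→(56−2)÷3=18=r, 5→(5−2)÷3=1=a, 77→(77−2)÷3=25=y.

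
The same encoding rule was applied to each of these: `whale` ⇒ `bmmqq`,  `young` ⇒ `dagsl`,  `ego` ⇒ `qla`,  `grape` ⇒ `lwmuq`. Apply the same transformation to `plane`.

The shift depends on letter class: consonant w→b is +5, but vowel a→m is +12. Two shifts are in play — +12 for a/e/i/o/u, +5 for every other letter.
For plane: p(cons)+5=u, l(cons)+5=q, a(vowel)+12=m, n(cons)+5=s, e(vowel)+12=q.

uqmsq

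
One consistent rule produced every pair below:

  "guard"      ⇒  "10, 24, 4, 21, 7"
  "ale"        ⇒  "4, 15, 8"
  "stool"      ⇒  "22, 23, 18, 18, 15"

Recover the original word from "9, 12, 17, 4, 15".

final

g is letter #7 and maps to 10: an offset of 3. Letters become their 1-based position plus 3 (so a→4, b→5, …).
Reversing it on 9, 12, 17, 4, 15: 9→(9−3)÷1=6=f, 12→(12−3)÷1=9=i, 17→(17−3)÷1=14=n, 4→(4−3)÷1=1=a, 15→(15−3)÷1=12=l.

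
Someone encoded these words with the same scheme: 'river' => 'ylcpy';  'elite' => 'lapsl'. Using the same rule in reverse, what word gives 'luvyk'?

drone

The output letters match the input read backwards, each shifted +7: river reversed is revir. The word is reversed, then every letter is shifted forward by 7.
Decoding luvyk: shift back: l−7=e, u−7=n, v−7=o, y−7=r, k−7=d → enord; then reverse → drone.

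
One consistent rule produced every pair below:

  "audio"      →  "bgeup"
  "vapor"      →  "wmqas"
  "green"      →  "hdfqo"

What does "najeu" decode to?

moist

The shifts repeat in a cycle of length 2: positions 0,1,… shift by +1, +12, then the pattern repeats.
Reversing it on najeu: n−1=m, a−12=o, j−1=i, e−12=s, u−1=t.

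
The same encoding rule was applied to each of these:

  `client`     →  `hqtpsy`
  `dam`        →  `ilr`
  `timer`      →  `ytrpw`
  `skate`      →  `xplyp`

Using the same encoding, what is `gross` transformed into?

The shift depends on letter class: consonant c→h is +5, but vowel i→t is +11. The rule splits by letter class: vowels +11, consonants +5.
For gross: g(cons)+5=l, r(cons)+5=w, o(vowel)+11=z, s(cons)+5=x, s(cons)+5=x.

lwzxx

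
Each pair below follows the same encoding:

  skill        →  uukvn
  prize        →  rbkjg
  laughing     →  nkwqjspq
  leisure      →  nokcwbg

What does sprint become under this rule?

Shifts by position in skill: pos 0: s→u (+2), pos 1: k→u (+10), pos 2: i→k (+2), pos 3: l→v (+10) — repeating every 2. It's a Vigenère-style cipher with numeric key [2,10]: position i shifts by key[i mod 2].
For sprint: s+2=u, p+10=z, r+2=t, i+10=s, n+2=p, t+10=d.

uztspd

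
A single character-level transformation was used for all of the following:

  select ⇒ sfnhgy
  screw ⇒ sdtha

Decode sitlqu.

Letter i (0-indexed) is shifted by i+0, so successive shifts are 0, 1, 2, ….
Decoding sitlqu: s−0=s, i−1=h, t−2=r, l−3=i, q−4=m, u−5=p.

shrimp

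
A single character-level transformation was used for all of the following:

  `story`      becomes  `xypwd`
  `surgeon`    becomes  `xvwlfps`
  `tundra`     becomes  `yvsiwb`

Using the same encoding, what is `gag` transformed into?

The shift depends on letter class: consonant s→x is +5, but vowel o→p is +1. Two shifts are in play — +1 for a/e/i/o/u, +5 for every other letter.
On gag: g(cons)+5=l, a(vowel)+1=b, g(cons)+5=l.

lbl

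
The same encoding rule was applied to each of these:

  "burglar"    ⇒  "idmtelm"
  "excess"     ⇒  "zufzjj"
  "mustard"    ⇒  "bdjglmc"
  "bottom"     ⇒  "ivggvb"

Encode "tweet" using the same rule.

gxzzg

b(1)→i(8) and u(20)→d(3) fit y≡23x+11 (mod 26); the inverse of 23 mod 26 is 17. Each letter's alphabet position (a=0..z=25) is mapped through 23·x+11 mod 26 — an affine cipher.
For tweet: t(19)→23·19+11≡6=g; w(22)→23·22+11≡23=x; e(4)→23·4+11≡25=z; e(4)→23·4+11≡25=z; t(19)→23·19+11≡6=g (all mod 26).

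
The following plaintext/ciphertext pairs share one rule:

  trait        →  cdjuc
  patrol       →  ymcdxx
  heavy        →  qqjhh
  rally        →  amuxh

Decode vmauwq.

Shifts by position in trait: pos 0: t→c (+9), pos 1: r→d (+12), pos 2: a→j (+9), pos 3: i→u (+12) — repeating every 2. The shifts repeat in a cycle of length 2: positions 0,1,… shift by +9, +12, then the pattern repeats.
Reversing it on vmauwq: v−9=m, m−12=a, a−9=r, u−12=i, w−9=n, q−12=e.

marine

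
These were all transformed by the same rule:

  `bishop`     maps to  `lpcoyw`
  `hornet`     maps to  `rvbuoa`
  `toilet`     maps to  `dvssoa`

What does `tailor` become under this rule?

dhssyy

Shifts by position in bishop: pos 0: b→l (+10), pos 1: i→p (+7), pos 2: s→c (+10), pos 3: h→o (+7) — repeating every 2. A repeating key of period 2 is used — shifts +10, +7 over and over.
For tailor: t+10=d, a+7=h, i+10=s, l+7=s, o+10=y, r+7=y.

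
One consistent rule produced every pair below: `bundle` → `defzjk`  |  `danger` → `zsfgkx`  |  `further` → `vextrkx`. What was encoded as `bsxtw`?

b(1)→d(3) and u(20)→e(4) fit y≡11x+18 (mod 26); the inverse of 11 mod 26 is 19. This is an affine cipher: with a=0,…,z=25, each position x becomes (11x+18) mod 26.
Undoing it on bsxtw: b(1)→19·(1−18)≡15=p; s(18)→19·(18−18)≡0=a; x(23)→19·(23−18)≡17=r; t(19)→19·(19−18)≡19=t; w(22)→19·(22−18)≡24=y (all mod 26).

party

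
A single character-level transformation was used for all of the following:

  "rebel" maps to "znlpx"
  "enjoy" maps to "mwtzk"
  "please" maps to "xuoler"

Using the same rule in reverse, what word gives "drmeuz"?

In rebel: r→z is +8, e→n is +9, b→l is +10, e→p is +11 — the shift increases by 1 each position. Letter i (0-indexed) is shifted by i+8, so successive shifts are 8, 9, 10, ….
Undoing it on drmeuz: d−8=v, r−9=i, m−10=c, e−11=t, u−12=i, z−13=m.

victim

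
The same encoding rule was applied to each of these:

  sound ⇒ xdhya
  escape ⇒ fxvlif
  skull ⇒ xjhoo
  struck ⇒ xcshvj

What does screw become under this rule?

s(18)→x(23) and o(14)→d(3) fit y≡5x+11 (mod 26); the inverse of 5 mod 26 is 21. Each letter's alphabet position (a=0..z=25) is mapped through 5·x+11 mod 26 — an affine cipher.
On screw: s(18)→5·18+11≡23=x; c(2)→5·2+11≡21=v; r(17)→5·17+11≡18=s; e(4)→5·4+11≡5=f; w(22)→5·22+11≡17=r (all mod 26).

xvsfr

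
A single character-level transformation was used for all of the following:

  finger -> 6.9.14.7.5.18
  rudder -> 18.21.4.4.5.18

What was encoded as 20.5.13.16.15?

tempo

f is letter #6 and maps to 6: an offset of 0. Letters become their 1-indexed alphabet positions: a=1 … z=26.
Undoing it on 20.5.13.16.15: 20=t, 5=e, 13=m, 16=p, 15=o.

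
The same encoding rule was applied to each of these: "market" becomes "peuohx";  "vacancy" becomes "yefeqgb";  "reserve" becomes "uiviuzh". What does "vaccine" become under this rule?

Shifts by position in market: pos 0: m→p (+3), pos 1: a→e (+4), pos 2: r→u (+3), pos 3: k→o (+4) — repeating every 2. A repeating key of period 2 is used — shifts +3, +4 over and over.
For vaccine: v+3=y, a+4=e, c+3=f, c+4=g, i+3=l, n+4=r, e+3=h.

yefglrh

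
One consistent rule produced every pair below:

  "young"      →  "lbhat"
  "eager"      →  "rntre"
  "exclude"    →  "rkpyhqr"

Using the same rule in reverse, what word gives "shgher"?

future

It's a constant shift of +13 (ROT13).
Undoing it on shgher: s−13=f, h−13=u, g−13=t, h−13=u, e−13=r, r−13=e.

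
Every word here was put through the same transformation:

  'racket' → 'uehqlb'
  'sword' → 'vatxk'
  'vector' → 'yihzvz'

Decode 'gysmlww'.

dungeon

In racket: r→u is +3, a→e is +4, c→h is +5, k→q is +6 — the shift increases by 1 each position. Each letter shifts forward by (position + 3), i.e. 3, 4, 5, … — the shift grows by one for each successive letter.
Decoding gysmlww: g−3=d, y−4=u, s−5=n, m−6=g, l−7=e, w−8=o, w−9=n.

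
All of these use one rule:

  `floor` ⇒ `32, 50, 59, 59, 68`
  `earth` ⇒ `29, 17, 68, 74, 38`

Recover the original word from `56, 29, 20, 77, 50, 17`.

f(#6)→32 and l(#12)→50: differences scale by 3, so n = 3·pos + 14. With a=1..z=26, the number is 3·pos + 14.
Decoding 56, 29, 20, 77, 50, 17: 56→(56−14)÷3=14=n, 29→(29−14)÷3=5=e, 20→(20−14)÷3=2=b, 77→(77−14)÷3=21=u, 50→(50−14)÷3=12=l, 17→(17−14)÷3=1=a.

nebula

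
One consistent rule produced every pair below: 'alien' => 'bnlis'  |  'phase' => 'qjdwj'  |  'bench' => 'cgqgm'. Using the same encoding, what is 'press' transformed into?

In alien: a→b is +1, l→n is +2, i→l is +3, e→i is +4 — the shift increases by 1 each position. Letter i (0-indexed) is shifted by i+1, so successive shifts are 1, 2, 3, ….
Applying it to press: p+1=q, r+2=t, e+3=h, s+4=w, s+5=x.

qthwx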